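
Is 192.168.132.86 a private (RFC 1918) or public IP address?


RFC 1918 private ranges:
  10.0.0.0/8 (10.0.0.0 - 10.255.255.255)
  172.16.0.0/12 (172.16.0.0 - 172.31.255.255)
  192.168.0.0/16 (192.168.0.0 - 192.168.255.255)
Private (in 192.168.0.0/16)


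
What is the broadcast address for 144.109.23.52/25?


Network: 144.109.23.0/25
Host bits = 7
Set all host bits to 1:
Broadcast: 144.109.23.127


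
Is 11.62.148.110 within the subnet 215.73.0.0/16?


Subnet network: 215.73.0.0
Test IP AND mask: 11.62.0.0
No, 11.62.148.110 is not in 215.73.0.0/16


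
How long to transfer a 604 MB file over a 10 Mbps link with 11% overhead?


Effective throughput = 10 * (1 - 11/100) = 8.9 Mbps
File size in Mb = 604 * 8 = 4832 Mb
Time = 4832 / 8.9
Time = 542.9213 seconds


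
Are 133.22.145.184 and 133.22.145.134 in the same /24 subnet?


Mask: 255.255.255.0
133.22.145.184 AND mask = 133.22.145.0
133.22.145.134 AND mask = 133.22.145.0
Yes, same subnet (133.22.145.0)


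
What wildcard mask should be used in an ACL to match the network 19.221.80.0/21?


Subnet mask: 255.255.248.0
Wildcard = 255.255.255.255 - subnet mask
255 - 255 = 0
255 - 255 = 0
255 - 248 = 7
255 - 0 = 255
Wildcard: 0.0.7.255


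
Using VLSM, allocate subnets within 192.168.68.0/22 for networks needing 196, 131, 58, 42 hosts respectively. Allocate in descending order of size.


196 hosts -> /24 (254 usable): 192.168.68.0/24
131 hosts -> /24 (254 usable): 192.168.69.0/24
58 hosts -> /26 (62 usable): 192.168.70.0/26
42 hosts -> /26 (62 usable): 192.168.70.64/26
Allocation: 192.168.68.0/24 (196 hosts, 254 usable); 192.168.69.0/24 (131 hosts, 254 usable); 192.168.70.0/26 (58 hosts, 62 usable); 192.168.70.64/26 (42 hosts, 62 usable)


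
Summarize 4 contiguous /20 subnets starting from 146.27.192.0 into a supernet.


Original prefix: /20
Number of subnets: 4 = 2^2
New prefix = 20 - 2 = 18
Supernet: 146.27.192.0/18


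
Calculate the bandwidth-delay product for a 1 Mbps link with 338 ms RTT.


BDP = bandwidth * RTT
= 1 Mbps * 338 ms
= 1 * 1e6 * 338 / 1000 bits
= 338000 bits
= 42250 bytes
= 41.2598 KB
BDP = 338000 bits (42250 bytes)


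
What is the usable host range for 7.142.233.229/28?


Network: 7.142.233.224
Broadcast: 7.142.233.239
First usable = network + 1
Last usable = broadcast - 1
Range: 7.142.233.225 to 7.142.233.238


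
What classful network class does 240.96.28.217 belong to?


First octet: 240
Binary: 11110000
1111xxxx -> Class E (240-255)
Class E (reserved), default mask N/A


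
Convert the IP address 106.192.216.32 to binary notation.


106 = 01101010
192 = 11000000
216 = 11011000
32 = 00100000
Binary: 01101010.11000000.11011000.00100000


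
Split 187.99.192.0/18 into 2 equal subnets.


New prefix = 18 + 1 = 19
Each subnet has 8192 addresses
  187.99.192.0/19
  187.99.224.0/19
Subnets: 187.99.192.0/19, 187.99.224.0/19


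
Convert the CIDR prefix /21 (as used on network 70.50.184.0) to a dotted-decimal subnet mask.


/21 means 21 network bits, 11 host bits
Binary: 11111111111111111111100000000000
Mask: 255.255.248.0


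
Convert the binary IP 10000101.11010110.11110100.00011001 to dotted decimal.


10000101 = 133
11010110 = 214
11110100 = 244
00011001 = 25
IP: 133.214.244.25


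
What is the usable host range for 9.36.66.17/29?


Network: 9.36.66.16
Broadcast: 9.36.66.23
First usable = network + 1
Last usable = broadcast - 1
Range: 9.36.66.17 to 9.36.66.22


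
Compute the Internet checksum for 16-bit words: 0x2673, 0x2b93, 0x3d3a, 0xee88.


Sum all words (with carry folding):
+ 0x2673 = 0x2673
+ 0x2b93 = 0x5206
+ 0x3d3a = 0x8f40
+ 0xee88 = 0x7dc9
One's complement: ~0x7dc9
Checksum = 0x8236


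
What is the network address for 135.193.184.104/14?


IP:   10000111.11000001.10111000.01101000
Mask: 11111111.11111100.00000000.00000000
AND operation:
Net:  10000111.11000000.00000000.00000000
Network: 135.192.0.0/14


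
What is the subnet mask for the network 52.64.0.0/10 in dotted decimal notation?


/10 means 10 network bits, 22 host bits
Binary: 11111111110000000000000000000000
Mask: 255.192.0.0


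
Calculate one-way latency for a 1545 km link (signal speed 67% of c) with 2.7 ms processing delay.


Speed = 0.67 * 3e5 km/s = 201000 km/s
Propagation delay = 1545 / 201000 = 0.0077 s = 7.6866 ms
Processing delay = 2.7 ms
Total one-way latency = 10.3866 ms


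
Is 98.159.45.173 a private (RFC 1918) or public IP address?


RFC 1918 private ranges:
  10.0.0.0/8 (10.0.0.0 - 10.255.255.255)
  172.16.0.0/12 (172.16.0.0 - 172.31.255.255)
  192.168.0.0/16 (192.168.0.0 - 192.168.255.255)
Public (not in any RFC 1918 range)


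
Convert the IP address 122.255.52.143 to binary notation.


122 = 01111010
255 = 11111111
52 = 00110100
143 = 10001111
Binary: 01111010.11111111.00110100.10001111


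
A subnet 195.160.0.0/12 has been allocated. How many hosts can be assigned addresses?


Host bits = 32 - 12 = 20
Total addresses = 2^20 = 1048576
Usable = total - 2 (network and broadcast)
Usable hosts: 1048574


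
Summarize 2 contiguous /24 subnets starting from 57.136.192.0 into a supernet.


Original prefix: /24
Number of subnets: 2 = 2^1
New prefix = 24 - 1 = 23
Supernet: 57.136.192.0/23


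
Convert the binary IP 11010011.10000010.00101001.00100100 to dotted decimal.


11010011 = 211
10000010 = 130
00101001 = 41
00100100 = 36
IP: 211.130.41.36


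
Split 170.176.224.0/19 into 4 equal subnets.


New prefix = 19 + 2 = 21
Each subnet has 2048 addresses
  170.176.224.0/21
  170.176.232.0/21
  170.176.240.0/21
  170.176.248.0/21
Subnets: 170.176.224.0/21, 170.176.232.0/21, 170.176.240.0/21, 170.176.248.0/21


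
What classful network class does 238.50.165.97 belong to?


First octet: 238
Binary: 11101110
1110xxxx -> Class D (224-239)
Class D (multicast), default mask N/A


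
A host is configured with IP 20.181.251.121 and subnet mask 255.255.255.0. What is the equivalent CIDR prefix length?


Binary: 11111111.11111111.11111111.00000000
Count leading 1s
Prefix: /24


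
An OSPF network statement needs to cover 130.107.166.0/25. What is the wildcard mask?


Subnet mask: 255.255.255.128
Wildcard = 255.255.255.255 - subnet mask
255 - 255 = 0
255 - 255 = 0
255 - 255 = 0
255 - 128 = 127
Wildcard: 0.0.0.127


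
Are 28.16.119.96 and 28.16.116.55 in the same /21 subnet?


Mask: 255.255.248.0
28.16.119.96 AND mask = 28.16.112.0
28.16.116.55 AND mask = 28.16.112.0
Yes, same subnet (28.16.112.0)


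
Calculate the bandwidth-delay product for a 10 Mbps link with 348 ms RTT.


BDP = bandwidth * RTT
= 10 Mbps * 348 ms
= 10 * 1e6 * 348 / 1000 bits
= 3480000 bits
= 435000 bytes
= 424.8047 KB
BDP = 3480000 bits (435000 bytes)


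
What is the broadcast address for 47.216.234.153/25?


Network: 47.216.234.128/25
Host bits = 7
Set all host bits to 1:
Broadcast: 47.216.234.255


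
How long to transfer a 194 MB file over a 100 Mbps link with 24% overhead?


Effective throughput = 100 * (1 - 24/100) = 76 Mbps
File size in Mb = 194 * 8 = 1552 Mb
Time = 1552 / 76
Time = 20.4211 seconds


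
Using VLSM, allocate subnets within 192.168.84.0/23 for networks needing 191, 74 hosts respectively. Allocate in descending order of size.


191 hosts -> /24 (254 usable): 192.168.84.0/24
74 hosts -> /25 (126 usable): 192.168.85.0/25
Allocation: 192.168.84.0/24 (191 hosts, 254 usable); 192.168.85.0/25 (74 hosts, 126 usable)


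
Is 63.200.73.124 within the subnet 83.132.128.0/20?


Subnet network: 83.132.128.0
Test IP AND mask: 63.200.64.0
No, 63.200.73.124 is not in 83.132.128.0/20


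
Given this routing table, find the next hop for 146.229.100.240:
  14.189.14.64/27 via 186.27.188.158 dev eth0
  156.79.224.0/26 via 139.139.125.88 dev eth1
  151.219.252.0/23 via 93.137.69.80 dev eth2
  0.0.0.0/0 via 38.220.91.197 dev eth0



Longest prefix match for 146.229.100.240:
  /27 14.189.14.64: no
  /26 156.79.224.0: no
  /23 151.219.252.0: no
  /0 0.0.0.0: MATCH
Selected: next-hop 38.220.91.197 via eth0 (matched /0)


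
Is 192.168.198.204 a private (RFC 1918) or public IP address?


RFC 1918 private ranges:
  10.0.0.0/8 (10.0.0.0 - 10.255.255.255)
  172.16.0.0/12 (172.16.0.0 - 172.31.255.255)
  192.168.0.0/16 (192.168.0.0 - 192.168.255.255)
Private (in 192.168.0.0/16)


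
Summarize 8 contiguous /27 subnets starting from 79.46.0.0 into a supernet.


Original prefix: /27
Number of subnets: 8 = 2^3
New prefix = 27 - 3 = 24
Supernet: 79.46.0.0/24


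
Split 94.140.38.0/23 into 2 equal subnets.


New prefix = 23 + 1 = 24
Each subnet has 256 addresses
  94.140.38.0/24
  94.140.39.0/24
Subnets: 94.140.38.0/24, 94.140.39.0/24


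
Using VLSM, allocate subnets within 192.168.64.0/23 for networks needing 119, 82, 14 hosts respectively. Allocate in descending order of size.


119 hosts -> /25 (126 usable): 192.168.64.0/25
82 hosts -> /25 (126 usable): 192.168.64.128/25
14 hosts -> /28 (14 usable): 192.168.65.0/28
Allocation: 192.168.64.0/25 (119 hosts, 126 usable); 192.168.64.128/25 (82 hosts, 126 usable); 192.168.65.0/28 (14 hosts, 14 usable)


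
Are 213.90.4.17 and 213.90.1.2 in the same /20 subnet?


Mask: 255.255.240.0
213.90.4.17 AND mask = 213.90.0.0
213.90.1.2 AND mask = 213.90.0.0
Yes, same subnet (213.90.0.0)


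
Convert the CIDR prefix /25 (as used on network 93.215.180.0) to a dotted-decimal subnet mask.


/25 means 25 network bits, 7 host bits
Binary: 11111111111111111111111110000000
Mask: 255.255.255.128


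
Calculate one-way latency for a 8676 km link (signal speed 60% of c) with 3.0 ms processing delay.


Speed = 0.6 * 3e5 km/s = 180000 km/s
Propagation delay = 8676 / 180000 = 0.0482 s = 48.2 ms
Processing delay = 3.0 ms
Total one-way latency = 51.2 ms


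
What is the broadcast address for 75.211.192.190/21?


Network: 75.211.192.0/21
Host bits = 11
Set all host bits to 1:
Broadcast: 75.211.199.255


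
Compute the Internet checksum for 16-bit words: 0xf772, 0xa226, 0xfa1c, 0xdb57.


Sum all words (with carry folding):
+ 0xf772 = 0xf772
+ 0xa226 = 0x9999
+ 0xfa1c = 0x93b6
+ 0xdb57 = 0x6f0e
One's complement: ~0x6f0e
Checksum = 0x90f1


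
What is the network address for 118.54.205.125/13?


IP:   01110110.00110110.11001101.01111101
Mask: 11111111.11111000.00000000.00000000
AND operation:
Net:  01110110.00110000.00000000.00000000
Network: 118.48.0.0/13


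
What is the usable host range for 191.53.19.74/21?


Network: 191.53.16.0
Broadcast: 191.53.23.255
First usable = network + 1
Last usable = broadcast - 1
Range: 191.53.16.1 to 191.53.23.254


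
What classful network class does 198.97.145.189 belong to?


First octet: 198
Binary: 11000110
110xxxxx -> Class C (192-223)
Class C, default mask 255.255.255.0 (/24)


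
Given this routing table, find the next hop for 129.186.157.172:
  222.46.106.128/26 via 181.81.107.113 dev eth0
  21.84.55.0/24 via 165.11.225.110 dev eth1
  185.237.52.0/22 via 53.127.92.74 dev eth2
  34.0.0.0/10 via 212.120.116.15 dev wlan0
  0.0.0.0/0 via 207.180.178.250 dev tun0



Longest prefix match for 129.186.157.172:
  /26 222.46.106.128: no
  /24 21.84.55.0: no
  /22 185.237.52.0: no
  /10 34.0.0.0: no
  /0 0.0.0.0: MATCH
Selected: next-hop 207.180.178.250 via tun0 (matched /0)


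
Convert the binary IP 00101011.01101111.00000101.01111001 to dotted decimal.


00101011 = 43
01101111 = 111
00000101 = 5
01111001 = 121
IP: 43.111.5.121


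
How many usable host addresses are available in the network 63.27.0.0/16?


Host bits = 32 - 16 = 16
Total addresses = 2^16 = 65536
Usable = total - 2 (network and broadcast)
Usable hosts: 65534


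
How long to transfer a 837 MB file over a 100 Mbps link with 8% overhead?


Effective throughput = 100 * (1 - 8/100) = 92 Mbps
File size in Mb = 837 * 8 = 6696 Mb
Time = 6696 / 92
Time = 72.7826 seconds


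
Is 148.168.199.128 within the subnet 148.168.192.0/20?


Subnet network: 148.168.192.0
Test IP AND mask: 148.168.192.0
Yes, 148.168.199.128 is in 148.168.192.0/20


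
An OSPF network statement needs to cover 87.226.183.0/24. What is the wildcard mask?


Subnet mask: 255.255.255.0
Wildcard = 255.255.255.255 - subnet mask
255 - 255 = 0
255 - 255 = 0
255 - 255 = 0
255 - 0 = 255
Wildcard: 0.0.0.255


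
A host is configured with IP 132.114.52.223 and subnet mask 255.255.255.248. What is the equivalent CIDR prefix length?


Binary: 11111111.11111111.11111111.11111000
Count leading 1s
Prefix: /29


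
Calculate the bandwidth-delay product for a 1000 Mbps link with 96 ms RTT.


BDP = bandwidth * RTT
= 1000 Mbps * 96 ms
= 1000 * 1e6 * 96 / 1000 bits
= 96000000 bits
= 12000000 bytes
= 11718.75 KB
BDP = 96000000 bits (12000000 bytes)


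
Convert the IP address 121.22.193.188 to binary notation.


121 = 01111001
22 = 00010110
193 = 11000001
188 = 10111100
Binary: 01111001.00010110.11000001.10111100


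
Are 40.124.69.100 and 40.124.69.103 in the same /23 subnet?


Mask: 255.255.254.0
40.124.69.100 AND mask = 40.124.68.0
40.124.69.103 AND mask = 40.124.68.0
Yes, same subnet (40.124.68.0)


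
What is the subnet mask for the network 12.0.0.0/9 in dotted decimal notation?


/9 means 9 network bits, 23 host bits
Binary: 11111111100000000000000000000000
Mask: 255.128.0.0


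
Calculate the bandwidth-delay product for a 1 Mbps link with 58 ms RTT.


BDP = bandwidth * RTT
= 1 Mbps * 58 ms
= 1 * 1e6 * 58 / 1000 bits
= 58000 bits
= 7250 bytes
= 7.0801 KB
BDP = 58000 bits (7250 bytes)


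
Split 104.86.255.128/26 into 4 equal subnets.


New prefix = 26 + 2 = 28
Each subnet has 16 addresses
  104.86.255.128/28
  104.86.255.144/28
  104.86.255.160/28
  104.86.255.176/28
Subnets: 104.86.255.128/28, 104.86.255.144/28, 104.86.255.160/28, 104.86.255.176/28


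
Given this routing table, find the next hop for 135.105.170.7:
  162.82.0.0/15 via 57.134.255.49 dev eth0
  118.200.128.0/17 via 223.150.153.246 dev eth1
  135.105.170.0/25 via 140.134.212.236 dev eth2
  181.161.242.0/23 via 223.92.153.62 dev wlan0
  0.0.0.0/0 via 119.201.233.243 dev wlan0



Longest prefix match for 135.105.170.7:
  /15 162.82.0.0: no
  /17 118.200.128.0: no
  /25 135.105.170.0: MATCH
  /23 181.161.242.0: no
  /0 0.0.0.0: MATCH
Selected: next-hop 140.134.212.236 via eth2 (matched /25)


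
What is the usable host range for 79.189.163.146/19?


Network: 79.189.160.0
Broadcast: 79.189.191.255
First usable = network + 1
Last usable = broadcast - 1
Range: 79.189.160.1 to 79.189.191.254


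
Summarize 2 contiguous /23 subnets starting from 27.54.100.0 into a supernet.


Original prefix: /23
Number of subnets: 2 = 2^1
New prefix = 23 - 1 = 22
Supernet: 27.54.100.0/22


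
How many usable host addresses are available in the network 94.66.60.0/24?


Host bits = 32 - 24 = 8
Total addresses = 2^8 = 256
Usable = total - 2 (network and broadcast)
Usable hosts: 254


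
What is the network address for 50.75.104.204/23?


IP:   00110010.01001011.01101000.11001100
Mask: 11111111.11111111.11111110.00000000
AND operation:
Net:  00110010.01001011.01101000.00000000
Network: 50.75.104.0/23


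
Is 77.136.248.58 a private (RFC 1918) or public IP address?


RFC 1918 private ranges:
  10.0.0.0/8 (10.0.0.0 - 10.255.255.255)
  172.16.0.0/12 (172.16.0.0 - 172.31.255.255)
  192.168.0.0/16 (192.168.0.0 - 192.168.255.255)
Public (not in any RFC 1918 range)


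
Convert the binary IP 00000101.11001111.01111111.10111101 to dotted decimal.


00000101 = 5
11001111 = 207
01111111 = 127
10111101 = 189
IP: 5.207.127.189


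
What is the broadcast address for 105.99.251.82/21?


Network: 105.99.248.0/21
Host bits = 11
Set all host bits to 1:
Broadcast: 105.99.255.255


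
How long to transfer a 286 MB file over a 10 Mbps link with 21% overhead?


Effective throughput = 10 * (1 - 21/100) = 7.9 Mbps
File size in Mb = 286 * 8 = 2288 Mb
Time = 2288 / 7.9
Time = 289.6203 seconds


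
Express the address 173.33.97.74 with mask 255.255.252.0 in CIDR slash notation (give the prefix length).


Binary: 11111111.11111111.11111100.00000000
Count leading 1s
Prefix: /22


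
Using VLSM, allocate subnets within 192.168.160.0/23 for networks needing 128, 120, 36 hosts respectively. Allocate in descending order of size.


128 hosts -> /24 (254 usable): 192.168.160.0/24
120 hosts -> /25 (126 usable): 192.168.161.0/25
36 hosts -> /26 (62 usable): 192.168.161.128/26
Allocation: 192.168.160.0/24 (128 hosts, 254 usable); 192.168.161.0/25 (120 hosts, 126 usable); 192.168.161.128/26 (36 hosts, 62 usable)


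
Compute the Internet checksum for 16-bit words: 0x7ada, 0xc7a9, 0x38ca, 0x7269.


Sum all words (with carry folding):
+ 0x7ada = 0x7ada
+ 0xc7a9 = 0x4284
+ 0x38ca = 0x7b4e
+ 0x7269 = 0xedb7
One's complement: ~0xedb7
Checksum = 0x1248


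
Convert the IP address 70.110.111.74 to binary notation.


70 = 01000110
110 = 01101110
111 = 01101111
74 = 01001010
Binary: 01000110.01101110.01101111.01001010


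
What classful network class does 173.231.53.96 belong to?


First octet: 173
Binary: 10101101
10xxxxxx -> Class B (128-191)
Class B, default mask 255.255.0.0 (/16)


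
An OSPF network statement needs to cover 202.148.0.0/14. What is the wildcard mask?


Subnet mask: 255.252.0.0
Wildcard = 255.255.255.255 - subnet mask
255 - 255 = 0
255 - 252 = 3
255 - 0 = 255
255 - 0 = 255
Wildcard: 0.3.255.255


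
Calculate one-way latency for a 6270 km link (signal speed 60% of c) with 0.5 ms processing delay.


Speed = 0.6 * 3e5 km/s = 180000 km/s
Propagation delay = 6270 / 180000 = 0.0348 s = 34.8333 ms
Processing delay = 0.5 ms
Total one-way latency = 35.3333 ms


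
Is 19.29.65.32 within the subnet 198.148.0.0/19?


Subnet network: 198.148.0.0
Test IP AND mask: 19.29.64.0
No, 19.29.65.32 is not in 198.148.0.0/19


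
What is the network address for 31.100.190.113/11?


IP:   00011111.01100100.10111110.01110001
Mask: 11111111.11100000.00000000.00000000
AND operation:
Net:  00011111.01100000.00000000.00000000
Network: 31.96.0.0/11


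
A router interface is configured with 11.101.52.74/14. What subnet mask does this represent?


/14 means 14 network bits, 18 host bits
Binary: 11111111111111000000000000000000
Mask: 255.252.0.0


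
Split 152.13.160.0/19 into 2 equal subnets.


New prefix = 19 + 1 = 20
Each subnet has 4096 addresses
  152.13.160.0/20
  152.13.176.0/20
Subnets: 152.13.160.0/20, 152.13.176.0/20


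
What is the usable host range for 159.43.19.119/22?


Network: 159.43.16.0
Broadcast: 159.43.19.255
First usable = network + 1
Last usable = broadcast - 1
Range: 159.43.16.1 to 159.43.19.254


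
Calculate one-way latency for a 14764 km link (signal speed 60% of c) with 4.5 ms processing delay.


Speed = 0.6 * 3e5 km/s = 180000 km/s
Propagation delay = 14764 / 180000 = 0.082 s = 82.0222 ms
Processing delay = 4.5 ms
Total one-way latency = 86.5222 ms


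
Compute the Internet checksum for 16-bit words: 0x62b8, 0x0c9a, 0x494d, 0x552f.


Sum all words (with carry folding):
+ 0x62b8 = 0x62b8
+ 0x0c9a = 0x6f52
+ 0x494d = 0xb89f
+ 0x552f = 0x0dcf
One's complement: ~0x0dcf
Checksum = 0xf230


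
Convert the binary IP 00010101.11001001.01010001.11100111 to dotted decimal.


00010101 = 21
11001001 = 201
01010001 = 81
11100111 = 231
IP: 21.201.81.231


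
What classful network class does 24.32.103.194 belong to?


First octet: 24
Binary: 00011000
0xxxxxxx -> Class A (1-126)
Class A, default mask 255.0.0.0 (/8)


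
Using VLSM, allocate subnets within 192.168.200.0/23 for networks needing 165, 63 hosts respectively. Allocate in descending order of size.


165 hosts -> /24 (254 usable): 192.168.200.0/24
63 hosts -> /25 (126 usable): 192.168.201.0/25
Allocation: 192.168.200.0/24 (165 hosts, 254 usable); 192.168.201.0/25 (63 hosts, 126 usable)


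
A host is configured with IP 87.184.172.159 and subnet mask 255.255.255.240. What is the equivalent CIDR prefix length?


Binary: 11111111.11111111.11111111.11110000
Count leading 1s
Prefix: /28


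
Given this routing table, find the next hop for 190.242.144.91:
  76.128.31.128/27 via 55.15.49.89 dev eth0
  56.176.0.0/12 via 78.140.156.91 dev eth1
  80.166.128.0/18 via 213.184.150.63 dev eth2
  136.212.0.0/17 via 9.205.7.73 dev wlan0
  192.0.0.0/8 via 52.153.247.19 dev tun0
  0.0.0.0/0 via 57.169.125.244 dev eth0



Longest prefix match for 190.242.144.91:
  /27 76.128.31.128: no
  /12 56.176.0.0: no
  /18 80.166.128.0: no
  /17 136.212.0.0: no
  /8 192.0.0.0: no
  /0 0.0.0.0: MATCH
Selected: next-hop 57.169.125.244 via eth0 (matched /0)


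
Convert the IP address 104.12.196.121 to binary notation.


104 = 01101000
12 = 00001100
196 = 11000100
121 = 01111001
Binary: 01101000.00001100.11000100.01111001


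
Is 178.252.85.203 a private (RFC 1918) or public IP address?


RFC 1918 private ranges:
  10.0.0.0/8 (10.0.0.0 - 10.255.255.255)
  172.16.0.0/12 (172.16.0.0 - 172.31.255.255)
  192.168.0.0/16 (192.168.0.0 - 192.168.255.255)
Public (not in any RFC 1918 range)


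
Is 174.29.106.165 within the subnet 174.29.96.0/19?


Subnet network: 174.29.96.0
Test IP AND mask: 174.29.96.0
Yes, 174.29.106.165 is in 174.29.96.0/19


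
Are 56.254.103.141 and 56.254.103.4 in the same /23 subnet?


Mask: 255.255.254.0
56.254.103.141 AND mask = 56.254.102.0
56.254.103.4 AND mask = 56.254.102.0
Yes, same subnet (56.254.102.0)


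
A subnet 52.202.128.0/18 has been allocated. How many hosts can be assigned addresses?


Host bits = 32 - 18 = 14
Total addresses = 2^14 = 16384
Usable = total - 2 (network and broadcast)
Usable hosts: 16382


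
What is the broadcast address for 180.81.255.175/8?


Network: 180.0.0.0/8
Host bits = 24
Set all host bits to 1:
Broadcast: 180.255.255.255


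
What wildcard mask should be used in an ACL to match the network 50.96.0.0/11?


Subnet mask: 255.224.0.0
Wildcard = 255.255.255.255 - subnet mask
255 - 255 = 0
255 - 224 = 31
255 - 0 = 255
255 - 0 = 255
Wildcard: 0.31.255.255


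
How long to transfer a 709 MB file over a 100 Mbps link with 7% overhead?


Effective throughput = 100 * (1 - 7/100) = 93 Mbps
File size in Mb = 709 * 8 = 5672 Mb
Time = 5672 / 93
Time = 60.9892 seconds


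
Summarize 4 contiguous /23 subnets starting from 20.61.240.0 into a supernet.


Original prefix: /23
Number of subnets: 4 = 2^2
New prefix = 23 - 2 = 21
Supernet: 20.61.240.0/21


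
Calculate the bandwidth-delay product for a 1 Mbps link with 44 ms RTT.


BDP = bandwidth * RTT
= 1 Mbps * 44 ms
= 1 * 1e6 * 44 / 1000 bits
= 44000 bits
= 5500 bytes
= 5.3711 KB
BDP = 44000 bits (5500 bytes)


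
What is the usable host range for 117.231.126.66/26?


Network: 117.231.126.64
Broadcast: 117.231.126.127
First usable = network + 1
Last usable = broadcast - 1
Range: 117.231.126.65 to 117.231.126.126


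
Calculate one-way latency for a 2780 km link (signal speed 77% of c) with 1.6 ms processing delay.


Speed = 0.77 * 3e5 km/s = 231000 km/s
Propagation delay = 2780 / 231000 = 0.012 s = 12.0346 ms
Processing delay = 1.6 ms
Total one-way latency = 13.6346 ms


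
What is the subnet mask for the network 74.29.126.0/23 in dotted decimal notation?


/23 means 23 network bits, 9 host bits
Binary: 11111111111111111111111000000000
Mask: 255.255.254.0


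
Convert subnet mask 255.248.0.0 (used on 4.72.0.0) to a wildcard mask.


Subnet mask: 255.248.0.0
Wildcard = 255.255.255.255 - subnet mask
255 - 255 = 0
255 - 248 = 7
255 - 0 = 255
255 - 0 = 255
Wildcard: 0.7.255.255


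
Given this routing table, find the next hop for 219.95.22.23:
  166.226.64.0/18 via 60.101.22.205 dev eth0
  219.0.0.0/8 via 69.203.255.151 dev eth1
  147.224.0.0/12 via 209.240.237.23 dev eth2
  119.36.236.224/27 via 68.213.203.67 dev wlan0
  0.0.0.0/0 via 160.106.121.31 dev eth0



Longest prefix match for 219.95.22.23:
  /18 166.226.64.0: no
  /8 219.0.0.0: MATCH
  /12 147.224.0.0: no
  /27 119.36.236.224: no
  /0 0.0.0.0: MATCH
Selected: next-hop 69.203.255.151 via eth1 (matched /8)


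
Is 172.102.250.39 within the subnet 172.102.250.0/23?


Subnet network: 172.102.250.0
Test IP AND mask: 172.102.250.0
Yes, 172.102.250.39 is in 172.102.250.0/23


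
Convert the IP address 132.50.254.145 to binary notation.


132 = 10000100
50 = 00110010
254 = 11111110
145 = 10010001
Binary: 10000100.00110010.11111110.10010001


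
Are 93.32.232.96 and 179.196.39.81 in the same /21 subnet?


Mask: 255.255.248.0
93.32.232.96 AND mask = 93.32.232.0
179.196.39.81 AND mask = 179.196.32.0
No, different subnets (93.32.232.0 vs 179.196.32.0)


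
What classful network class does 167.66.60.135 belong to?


First octet: 167
Binary: 10100111
10xxxxxx -> Class B (128-191)
Class B, default mask 255.255.0.0 (/16)


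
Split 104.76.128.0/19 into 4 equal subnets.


New prefix = 19 + 2 = 21
Each subnet has 2048 addresses
  104.76.128.0/21
  104.76.136.0/21
  104.76.144.0/21
  104.76.152.0/21
Subnets: 104.76.128.0/21, 104.76.136.0/21, 104.76.144.0/21, 104.76.152.0/21


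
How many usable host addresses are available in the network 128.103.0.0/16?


Host bits = 32 - 16 = 16
Total addresses = 2^16 = 65536
Usable = total - 2 (network and broadcast)
Usable hosts: 65534


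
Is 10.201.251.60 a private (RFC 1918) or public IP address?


RFC 1918 private ranges:
  10.0.0.0/8 (10.0.0.0 - 10.255.255.255)
  172.16.0.0/12 (172.16.0.0 - 172.31.255.255)
  192.168.0.0/16 (192.168.0.0 - 192.168.255.255)
Private (in 10.0.0.0/8)


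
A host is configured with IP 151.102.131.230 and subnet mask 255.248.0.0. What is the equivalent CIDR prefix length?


Binary: 11111111.11111000.00000000.00000000
Count leading 1s
Prefix: /13


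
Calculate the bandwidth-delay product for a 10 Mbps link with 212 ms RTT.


BDP = bandwidth * RTT
= 10 Mbps * 212 ms
= 10 * 1e6 * 212 / 1000 bits
= 2120000 bits
= 265000 bytes
= 258.7891 KB
BDP = 2120000 bits (265000 bytes)


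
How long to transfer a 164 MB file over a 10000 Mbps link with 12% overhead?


Effective throughput = 10000 * (1 - 12/100) = 8800 Mbps
File size in Mb = 164 * 8 = 1312 Mb
Time = 1312 / 8800
Time = 0.1491 seconds


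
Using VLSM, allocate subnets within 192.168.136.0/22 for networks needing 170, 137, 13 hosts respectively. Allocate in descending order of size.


170 hosts -> /24 (254 usable): 192.168.136.0/24
137 hosts -> /24 (254 usable): 192.168.137.0/24
13 hosts -> /28 (14 usable): 192.168.138.0/28
Allocation: 192.168.136.0/24 (170 hosts, 254 usable); 192.168.137.0/24 (137 hosts, 254 usable); 192.168.138.0/28 (13 hosts, 14 usable)


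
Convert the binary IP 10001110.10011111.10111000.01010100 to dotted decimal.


10001110 = 142
10011111 = 159
10111000 = 184
01010100 = 84
IP: 142.159.184.84


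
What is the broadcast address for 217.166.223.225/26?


Network: 217.166.223.192/26
Host bits = 6
Set all host bits to 1:
Broadcast: 217.166.223.255


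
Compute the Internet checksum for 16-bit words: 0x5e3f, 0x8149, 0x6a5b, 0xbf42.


Sum all words (with carry folding):
+ 0x5e3f = 0x5e3f
+ 0x8149 = 0xdf88
+ 0x6a5b = 0x49e4
+ 0xbf42 = 0x0927
One's complement: ~0x0927
Checksum = 0xf6d8


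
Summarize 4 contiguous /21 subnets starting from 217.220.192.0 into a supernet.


Original prefix: /21
Number of subnets: 4 = 2^2
New prefix = 21 - 2 = 19
Supernet: 217.220.192.0/19


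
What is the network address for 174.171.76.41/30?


IP:   10101110.10101011.01001100.00101001
Mask: 11111111.11111111.11111111.11111100
AND operation:
Net:  10101110.10101011.01001100.00101000
Network: 174.171.76.40/30


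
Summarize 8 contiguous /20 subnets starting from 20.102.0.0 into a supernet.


Original prefix: /20
Number of subnets: 8 = 2^3
New prefix = 20 - 3 = 17
Supernet: 20.102.0.0/17


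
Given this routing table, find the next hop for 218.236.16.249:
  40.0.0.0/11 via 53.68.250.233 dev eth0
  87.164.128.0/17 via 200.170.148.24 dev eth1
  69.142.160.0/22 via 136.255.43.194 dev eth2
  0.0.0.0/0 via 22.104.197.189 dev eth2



Longest prefix match for 218.236.16.249:
  /11 40.0.0.0: no
  /17 87.164.128.0: no
  /22 69.142.160.0: no
  /0 0.0.0.0: MATCH
Selected: next-hop 22.104.197.189 via eth2 (matched /0)


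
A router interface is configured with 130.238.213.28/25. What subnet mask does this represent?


/25 means 25 network bits, 7 host bits
Binary: 11111111111111111111111110000000
Mask: 255.255.255.128


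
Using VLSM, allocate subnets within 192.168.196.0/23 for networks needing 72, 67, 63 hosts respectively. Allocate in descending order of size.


72 hosts -> /25 (126 usable): 192.168.196.0/25
67 hosts -> /25 (126 usable): 192.168.196.128/25
63 hosts -> /25 (126 usable): 192.168.197.0/25
Allocation: 192.168.196.0/25 (72 hosts, 126 usable); 192.168.196.128/25 (67 hosts, 126 usable); 192.168.197.0/25 (63 hosts, 126 usable)


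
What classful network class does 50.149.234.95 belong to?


First octet: 50
Binary: 00110010
0xxxxxxx -> Class A (1-126)
Class A, default mask 255.0.0.0 (/8)


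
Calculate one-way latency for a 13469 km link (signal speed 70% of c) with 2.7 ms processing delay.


Speed = 0.7 * 3e5 km/s = 210000 km/s
Propagation delay = 13469 / 210000 = 0.0641 s = 64.1381 ms
Processing delay = 2.7 ms
Total one-way latency = 66.8381 ms


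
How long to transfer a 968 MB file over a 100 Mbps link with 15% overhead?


Effective throughput = 100 * (1 - 15/100) = 85 Mbps
File size in Mb = 968 * 8 = 7744 Mb
Time = 7744 / 85
Time = 91.1059 seconds


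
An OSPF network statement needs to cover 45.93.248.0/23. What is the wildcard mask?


Subnet mask: 255.255.254.0
Wildcard = 255.255.255.255 - subnet mask
255 - 255 = 0
255 - 255 = 0
255 - 254 = 1
255 - 0 = 255
Wildcard: 0.0.1.255


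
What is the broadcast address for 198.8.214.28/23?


Network: 198.8.214.0/23
Host bits = 9
Set all host bits to 1:
Broadcast: 198.8.215.255


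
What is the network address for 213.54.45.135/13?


IP:   11010101.00110110.00101101.10000111
Mask: 11111111.11111000.00000000.00000000
AND operation:
Net:  11010101.00110000.00000000.00000000
Network: 213.48.0.0/13


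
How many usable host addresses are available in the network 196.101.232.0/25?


Host bits = 32 - 25 = 7
Total addresses = 2^7 = 128
Usable = total - 2 (network and broadcast)
Usable hosts: 126


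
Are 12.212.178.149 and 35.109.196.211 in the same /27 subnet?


Mask: 255.255.255.224
12.212.178.149 AND mask = 12.212.178.128
35.109.196.211 AND mask = 35.109.196.192
No, different subnets (12.212.178.128 vs 35.109.196.192)


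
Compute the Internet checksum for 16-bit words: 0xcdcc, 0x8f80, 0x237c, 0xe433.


Sum all words (with carry folding):
+ 0xcdcc = 0xcdcc
+ 0x8f80 = 0x5d4d
+ 0x237c = 0x80c9
+ 0xe433 = 0x64fd
One's complement: ~0x64fd
Checksum = 0x9b02


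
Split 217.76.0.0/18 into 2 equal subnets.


New prefix = 18 + 1 = 19
Each subnet has 8192 addresses
  217.76.0.0/19
  217.76.32.0/19
Subnets: 217.76.0.0/19, 217.76.32.0/19


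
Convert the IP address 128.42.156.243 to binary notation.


128 = 10000000
42 = 00101010
156 = 10011100
243 = 11110011
Binary: 10000000.00101010.10011100.11110011


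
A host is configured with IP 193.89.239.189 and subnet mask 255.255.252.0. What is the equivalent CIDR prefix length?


Binary: 11111111.11111111.11111100.00000000
Count leading 1s
Prefix: /22


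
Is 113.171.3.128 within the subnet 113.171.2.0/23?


Subnet network: 113.171.2.0
Test IP AND mask: 113.171.2.0
Yes, 113.171.3.128 is in 113.171.2.0/23


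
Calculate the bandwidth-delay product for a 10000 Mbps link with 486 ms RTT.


BDP = bandwidth * RTT
= 10000 Mbps * 486 ms
= 10000 * 1e6 * 486 / 1000 bits
= 4860000000 bits
= 607500000 bytes
= 593261.7188 KB
BDP = 4860000000 bits (607500000 bytes)


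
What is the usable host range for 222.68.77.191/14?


Network: 222.68.0.0
Broadcast: 222.71.255.255
First usable = network + 1
Last usable = broadcast - 1
Range: 222.68.0.1 to 222.71.255.254


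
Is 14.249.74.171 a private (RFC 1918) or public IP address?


RFC 1918 private ranges:
  10.0.0.0/8 (10.0.0.0 - 10.255.255.255)
  172.16.0.0/12 (172.16.0.0 - 172.31.255.255)
  192.168.0.0/16 (192.168.0.0 - 192.168.255.255)
Public (not in any RFC 1918 range)


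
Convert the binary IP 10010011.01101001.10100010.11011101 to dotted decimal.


10010011 = 147
01101001 = 105
10100010 = 162
11011101 = 221
IP: 147.105.162.221


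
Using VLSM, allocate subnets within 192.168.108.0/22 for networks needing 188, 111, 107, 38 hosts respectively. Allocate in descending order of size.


188 hosts -> /24 (254 usable): 192.168.108.0/24
111 hosts -> /25 (126 usable): 192.168.109.0/25
107 hosts -> /25 (126 usable): 192.168.109.128/25
38 hosts -> /26 (62 usable): 192.168.110.0/26
Allocation: 192.168.108.0/24 (188 hosts, 254 usable); 192.168.109.0/25 (111 hosts, 126 usable); 192.168.109.128/25 (107 hosts, 126 usable); 192.168.110.0/26 (38 hosts, 62 usable)


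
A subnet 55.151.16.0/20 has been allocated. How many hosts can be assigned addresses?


Host bits = 32 - 20 = 12
Total addresses = 2^12 = 4096
Usable = total - 2 (network and broadcast)
Usable hosts: 4094


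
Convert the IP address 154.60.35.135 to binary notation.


154 = 10011010
60 = 00111100
35 = 00100011
135 = 10000111
Binary: 10011010.00111100.00100011.10000111


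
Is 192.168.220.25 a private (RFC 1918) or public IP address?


RFC 1918 private ranges:
  10.0.0.0/8 (10.0.0.0 - 10.255.255.255)
  172.16.0.0/12 (172.16.0.0 - 172.31.255.255)
  192.168.0.0/16 (192.168.0.0 - 192.168.255.255)
Private (in 192.168.0.0/16)


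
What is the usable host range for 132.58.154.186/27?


Network: 132.58.154.160
Broadcast: 132.58.154.191
First usable = network + 1
Last usable = broadcast - 1
Range: 132.58.154.161 to 132.58.154.190


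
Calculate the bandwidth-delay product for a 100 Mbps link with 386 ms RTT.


BDP = bandwidth * RTT
= 100 Mbps * 386 ms
= 100 * 1e6 * 386 / 1000 bits
= 38600000 bits
= 4825000 bytes
= 4711.9141 KB
BDP = 38600000 bits (4825000 bytes)


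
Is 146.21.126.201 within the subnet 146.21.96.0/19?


Subnet network: 146.21.96.0
Test IP AND mask: 146.21.96.0
Yes, 146.21.126.201 is in 146.21.96.0/19


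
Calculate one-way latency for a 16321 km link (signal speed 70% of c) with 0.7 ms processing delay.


Speed = 0.7 * 3e5 km/s = 210000 km/s
Propagation delay = 16321 / 210000 = 0.0777 s = 77.719 ms
Processing delay = 0.7 ms
Total one-way latency = 78.419 ms


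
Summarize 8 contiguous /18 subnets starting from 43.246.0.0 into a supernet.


Original prefix: /18
Number of subnets: 8 = 2^3
New prefix = 18 - 3 = 15
Supernet: 43.246.0.0/15


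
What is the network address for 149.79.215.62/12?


IP:   10010101.01001111.11010111.00111110
Mask: 11111111.11110000.00000000.00000000
AND operation:
Net:  10010101.01000000.00000000.00000000
Network: 149.64.0.0/12


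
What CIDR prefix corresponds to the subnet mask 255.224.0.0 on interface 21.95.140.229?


Binary: 11111111.11100000.00000000.00000000
Count leading 1s
Prefix: /11


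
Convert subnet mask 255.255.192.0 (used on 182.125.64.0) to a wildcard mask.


Subnet mask: 255.255.192.0
Wildcard = 255.255.255.255 - subnet mask
255 - 255 = 0
255 - 255 = 0
255 - 192 = 63
255 - 0 = 255
Wildcard: 0.0.63.255


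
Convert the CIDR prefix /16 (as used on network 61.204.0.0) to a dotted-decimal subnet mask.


/16 means 16 network bits, 16 host bits
Binary: 11111111111111110000000000000000
Mask: 255.255.0.0


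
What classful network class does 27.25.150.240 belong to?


First octet: 27
Binary: 00011011
0xxxxxxx -> Class A (1-126)
Class A, default mask 255.0.0.0 (/8)


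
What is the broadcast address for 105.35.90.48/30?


Network: 105.35.90.48/30
Host bits = 2
Set all host bits to 1:
Broadcast: 105.35.90.51


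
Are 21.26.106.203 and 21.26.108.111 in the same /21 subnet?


Mask: 255.255.248.0
21.26.106.203 AND mask = 21.26.104.0
21.26.108.111 AND mask = 21.26.104.0
Yes, same subnet (21.26.104.0)


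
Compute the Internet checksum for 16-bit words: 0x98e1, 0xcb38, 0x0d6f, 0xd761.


Sum all words (with carry folding):
+ 0x98e1 = 0x98e1
+ 0xcb38 = 0x641a
+ 0x0d6f = 0x7189
+ 0xd761 = 0x48eb
One's complement: ~0x48eb
Checksum = 0xb714


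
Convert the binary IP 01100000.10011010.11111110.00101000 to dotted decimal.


01100000 = 96
10011010 = 154
11111110 = 254
00101000 = 40
IP: 96.154.254.40


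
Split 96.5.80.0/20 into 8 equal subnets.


New prefix = 20 + 3 = 23
Each subnet has 512 addresses
  96.5.80.0/23
  96.5.82.0/23
  96.5.84.0/23
  96.5.86.0/23
  96.5.88.0/23
  96.5.90.0/23
  96.5.92.0/23
  96.5.94.0/23
Subnets: 96.5.80.0/23, 96.5.82.0/23, 96.5.84.0/23, 96.5.86.0/23, 96.5.88.0/23, 96.5.90.0/23, 96.5.92.0/23, 96.5.94.0/23


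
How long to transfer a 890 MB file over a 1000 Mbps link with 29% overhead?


Effective throughput = 1000 * (1 - 29/100) = 710 Mbps
File size in Mb = 890 * 8 = 7120 Mb
Time = 7120 / 710
Time = 10.0282 seconds


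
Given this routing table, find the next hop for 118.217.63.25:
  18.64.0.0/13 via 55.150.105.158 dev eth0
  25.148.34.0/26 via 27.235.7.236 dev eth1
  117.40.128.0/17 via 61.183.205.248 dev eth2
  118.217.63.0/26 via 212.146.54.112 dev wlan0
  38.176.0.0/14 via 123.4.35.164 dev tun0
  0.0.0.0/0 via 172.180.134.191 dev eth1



Longest prefix match for 118.217.63.25:
  /13 18.64.0.0: no
  /26 25.148.34.0: no
  /17 117.40.128.0: no
  /26 118.217.63.0: MATCH
  /14 38.176.0.0: no
  /0 0.0.0.0: MATCH
Selected: next-hop 212.146.54.112 via wlan0 (matched /26)


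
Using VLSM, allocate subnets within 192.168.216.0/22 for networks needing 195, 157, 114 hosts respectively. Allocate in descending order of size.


195 hosts -> /24 (254 usable): 192.168.216.0/24
157 hosts -> /24 (254 usable): 192.168.217.0/24
114 hosts -> /25 (126 usable): 192.168.218.0/25
Allocation: 192.168.216.0/24 (195 hosts, 254 usable); 192.168.217.0/24 (157 hosts, 254 usable); 192.168.218.0/25 (114 hosts, 126 usable)


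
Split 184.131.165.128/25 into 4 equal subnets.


New prefix = 25 + 2 = 27
Each subnet has 32 addresses
  184.131.165.128/27
  184.131.165.160/27
  184.131.165.192/27
  184.131.165.224/27
Subnets: 184.131.165.128/27, 184.131.165.160/27, 184.131.165.192/27, 184.131.165.224/27


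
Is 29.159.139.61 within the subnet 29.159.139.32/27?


Subnet network: 29.159.139.32
Test IP AND mask: 29.159.139.32
Yes, 29.159.139.61 is in 29.159.139.32/27


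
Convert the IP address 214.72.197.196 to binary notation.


214 = 11010110
72 = 01001000
197 = 11000101
196 = 11000100
Binary: 11010110.01001000.11000101.11000100


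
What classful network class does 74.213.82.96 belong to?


First octet: 74
Binary: 01001010
0xxxxxxx -> Class A (1-126)
Class A, default mask 255.0.0.0 (/8)


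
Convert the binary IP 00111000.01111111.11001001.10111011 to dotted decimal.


00111000 = 56
01111111 = 127
11001001 = 201
10111011 = 187
IP: 56.127.201.187


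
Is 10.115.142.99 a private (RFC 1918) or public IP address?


RFC 1918 private ranges:
  10.0.0.0/8 (10.0.0.0 - 10.255.255.255)
  172.16.0.0/12 (172.16.0.0 - 172.31.255.255)
  192.168.0.0/16 (192.168.0.0 - 192.168.255.255)
Private (in 10.0.0.0/8)


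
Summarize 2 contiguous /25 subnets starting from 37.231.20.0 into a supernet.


Original prefix: /25
Number of subnets: 2 = 2^1
New prefix = 25 - 1 = 24
Supernet: 37.231.20.0/24


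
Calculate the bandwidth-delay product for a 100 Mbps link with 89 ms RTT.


BDP = bandwidth * RTT
= 100 Mbps * 89 ms
= 100 * 1e6 * 89 / 1000 bits
= 8900000 bits
= 1112500 bytes
= 1086.4258 KB
BDP = 8900000 bits (1112500 bytes)


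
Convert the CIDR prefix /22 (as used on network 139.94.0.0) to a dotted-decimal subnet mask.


/22 means 22 network bits, 10 host bits
Binary: 11111111111111111111110000000000
Mask: 255.255.252.0
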